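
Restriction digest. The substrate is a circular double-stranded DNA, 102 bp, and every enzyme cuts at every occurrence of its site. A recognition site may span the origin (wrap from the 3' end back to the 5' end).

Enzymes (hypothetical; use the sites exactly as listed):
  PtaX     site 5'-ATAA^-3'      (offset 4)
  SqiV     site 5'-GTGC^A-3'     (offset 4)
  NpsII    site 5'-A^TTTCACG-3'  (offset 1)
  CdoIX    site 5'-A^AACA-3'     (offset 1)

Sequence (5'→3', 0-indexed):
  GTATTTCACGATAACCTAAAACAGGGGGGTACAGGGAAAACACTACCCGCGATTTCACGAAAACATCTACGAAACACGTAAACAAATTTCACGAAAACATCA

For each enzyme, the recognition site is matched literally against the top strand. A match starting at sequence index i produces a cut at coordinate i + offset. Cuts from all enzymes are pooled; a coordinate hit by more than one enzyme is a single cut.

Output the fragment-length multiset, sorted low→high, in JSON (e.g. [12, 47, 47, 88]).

[5,6,8,9,9,10,11,11,14,19]

Site scan:
  PtaX (ATAA, off=4): starts [10] → cuts [14]
  SqiV (GTGCA, off=4): no sites
  NpsII (ATTTCACG, off=1): starts [2, 51, 85] → cuts [3, 52, 86]
  CdoIX (AAACA, off=1): starts [18, 37, 60, 71, 79, 94] → cuts [19, 38, 61, 72, 80, 95]

Pooled cuts: [3, 14, 19, 38, 52, 61, 72, 80, 86, 95]

Fragments:
  3→14: 11 bp
  14→19: 5 bp
  19→38: 19 bp
  38→52: 14 bp
  52→61: 9 bp
  61→72: 11 bp
  72→80: 8 bp
  80→86: 6 bp
  86→95: 9 bp
  95→3 (wrap): 102-95+3 = 10 bp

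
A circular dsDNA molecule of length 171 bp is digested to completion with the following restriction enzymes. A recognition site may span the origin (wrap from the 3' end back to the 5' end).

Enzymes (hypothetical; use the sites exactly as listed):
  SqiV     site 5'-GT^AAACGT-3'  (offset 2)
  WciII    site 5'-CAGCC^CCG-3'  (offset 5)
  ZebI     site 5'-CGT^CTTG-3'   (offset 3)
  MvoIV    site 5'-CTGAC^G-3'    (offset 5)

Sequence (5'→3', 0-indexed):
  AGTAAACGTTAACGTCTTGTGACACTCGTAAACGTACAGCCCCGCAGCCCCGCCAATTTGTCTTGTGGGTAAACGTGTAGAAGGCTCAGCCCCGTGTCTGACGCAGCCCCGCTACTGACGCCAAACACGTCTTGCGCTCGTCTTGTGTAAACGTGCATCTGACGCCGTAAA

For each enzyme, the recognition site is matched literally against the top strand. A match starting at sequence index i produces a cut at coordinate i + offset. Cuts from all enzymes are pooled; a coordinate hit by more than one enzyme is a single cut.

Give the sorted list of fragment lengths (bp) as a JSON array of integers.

Site scan:
  SqiV (GTAAACGT, off=2): starts [1, 27, 68, 146] → cuts [3, 29, 70, 148]
  WciII (CAGCCCCG, off=5): starts [36, 44, 86, 103] → cuts [41, 49, 91, 108]
  ZebI (CGTCTTG, off=3): starts [12, 127, 138] → cuts [15, 130, 141]
  MvoIV (CTGACG, off=5): starts [97, 114, 158] → cuts [102, 119, 163]

Pooled cuts: [3, 15, 29, 41, 49, 70, 91, 102, 108, 119, 130, 141, 148, 163]

Fragment lengths:
  3→15: 12 bp
  15→29: 14 bp
  29→41: 12 bp
  41→49: 8 bp
  49→70: 21 bp
  70→91: 21 bp
  91→102: 11 bp
  102→108: 6 bp
  108→119: 11 bp
  119→130: 11 bp
  130→141: 11 bp
  141→148: 7 bp
  148→163: 15 bp
  163→3 (wrap): 171-163+3 = 11 bp

[6,7,8,11,11,11,11,11,12,12,14,15,21,21]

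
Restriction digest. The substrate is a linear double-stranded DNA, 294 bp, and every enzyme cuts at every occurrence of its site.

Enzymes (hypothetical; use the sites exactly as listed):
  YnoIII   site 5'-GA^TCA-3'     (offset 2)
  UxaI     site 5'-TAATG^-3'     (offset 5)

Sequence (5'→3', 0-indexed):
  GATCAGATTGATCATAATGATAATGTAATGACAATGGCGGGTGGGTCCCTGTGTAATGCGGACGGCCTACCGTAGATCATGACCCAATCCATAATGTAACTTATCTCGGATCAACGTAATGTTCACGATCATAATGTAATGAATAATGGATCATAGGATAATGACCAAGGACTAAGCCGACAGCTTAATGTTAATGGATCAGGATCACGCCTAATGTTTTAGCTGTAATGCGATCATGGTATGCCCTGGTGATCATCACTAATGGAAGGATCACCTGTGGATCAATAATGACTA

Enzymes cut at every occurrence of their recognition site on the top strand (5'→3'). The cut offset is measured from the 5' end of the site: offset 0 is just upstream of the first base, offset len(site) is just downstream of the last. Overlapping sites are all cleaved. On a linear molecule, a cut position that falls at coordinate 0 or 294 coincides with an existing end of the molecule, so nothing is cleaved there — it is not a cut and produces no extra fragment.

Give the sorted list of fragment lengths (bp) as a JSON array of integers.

Per-enzyme occurrences:
  YnoIII (GATCA, off=2): starts [0, 9, 74, 108, 126, 148, 196, 202, 231, 250, 268, 279] → cuts [2, 11, 76, 110, 128, 150, 198, 204, 233, 252, 270, 281]
  UxaI (TAATG, off=5): starts [14, 20, 25, 53, 91, 116, 131, 136, 143, 158, 185, 191, 211, 225, 259, 285] → cuts [19, 25, 30, 58, 96, 121, 136, 141, 148, 163, 190, 196, 216, 230, 264, 290]

Pooled cuts: [2, 11, 19, 25, 30, 58, 76, 96, 110, 121, 128, 136, 141, 148, 150, 163, 190, 196, 198, 204, 216, 230, 233, 252, 264, 270, 281, 290]

Fragment lengths:
  [0,2): 2 bp
  [2,11): 9 bp
  [11,19): 8 bp
  [19,25): 6 bp
  [25,30): 5 bp
  [30,58): 28 bp
  [58,76): 18 bp
  [76,96): 20 bp
  [96,110): 14 bp
  [110,121): 11 bp
  [121,128): 7 bp
  [128,136): 8 bp
  [136,141): 5 bp
  [141,148): 7 bp
  [148,150): 2 bp
  [150,163): 13 bp
  [163,190): 27 bp
  [190,196): 6 bp
  [196,198): 2 bp
  [198,204): 6 bp
  [204,216): 12 bp
  [216,230): 14 bp
  [230,233): 3 bp
  [233,252): 19 bp
  [252,264): 12 bp
  [264,270): 6 bp
  [270,281): 11 bp
  [281,290): 9 bp
  [290,294): 4 bp

[2,2,2,3,4,5,5,6,6,6,6,7,7,8,8,9,9,11,11,12,12,13,14,14,18,19,20,27,28]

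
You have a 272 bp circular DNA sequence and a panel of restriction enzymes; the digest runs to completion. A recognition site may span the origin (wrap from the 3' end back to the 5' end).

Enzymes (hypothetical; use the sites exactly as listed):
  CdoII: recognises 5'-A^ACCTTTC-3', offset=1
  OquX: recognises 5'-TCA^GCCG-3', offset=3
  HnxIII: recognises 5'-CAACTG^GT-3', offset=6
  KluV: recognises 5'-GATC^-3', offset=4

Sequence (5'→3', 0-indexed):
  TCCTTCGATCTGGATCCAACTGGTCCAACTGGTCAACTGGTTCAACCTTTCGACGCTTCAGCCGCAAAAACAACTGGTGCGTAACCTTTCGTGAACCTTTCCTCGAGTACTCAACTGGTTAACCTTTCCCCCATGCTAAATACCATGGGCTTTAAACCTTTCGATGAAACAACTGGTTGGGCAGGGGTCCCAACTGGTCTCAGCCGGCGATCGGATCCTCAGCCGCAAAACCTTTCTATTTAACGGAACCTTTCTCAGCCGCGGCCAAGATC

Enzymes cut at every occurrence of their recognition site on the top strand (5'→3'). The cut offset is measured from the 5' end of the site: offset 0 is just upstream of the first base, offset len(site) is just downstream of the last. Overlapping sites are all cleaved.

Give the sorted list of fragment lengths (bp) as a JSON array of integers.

Site scan:
  CdoII (AACCTTTC, off=1): starts [43, 82, 93, 120, 154, 228, 246] → cuts [44, 83, 94, 121, 155, 229, 247]
  OquX (TCAGCCG, off=3): starts [57, 199, 218, 254] → cuts [60, 202, 221, 257]
  HnxIII (CAACTGGT, off=6): starts [16, 25, 33, 70, 111, 169, 190] → cuts [22, 31, 39, 76, 117, 175, 196]
  KluV (GATC, off=4): starts [6, 12, 208, 213, 268] → cuts [0, 10, 16, 212, 217]

All cut coordinates (distinct, sorted): [0, 10, 16, 22, 31, 39, 44, 60, 76, 83, 94, 117, 121, 155, 175, 196, 202, 212, 217, 221, 229, 247, 257]

Fragment lengths:
  0→10: 10 bp
  10→16: 6 bp
  16→22: 6 bp
  22→31: 9 bp
  31→39: 8 bp
  39→44: 5 bp
  44→60: 16 bp
  60→76: 16 bp
  76→83: 7 bp
  83→94: 11 bp
  94→117: 23 bp
  117→121: 4 bp
  121→155: 34 bp
  155→175: 20 bp
  175→196: 21 bp
  196→202: 6 bp
  202→212: 10 bp
  212→217: 5 bp
  217→221: 4 bp
  221→229: 8 bp
  229→247: 18 bp
  247→257: 10 bp
  257→0 (wrap): 272-257+0 = 15 bp

[4,4,5,5,6,6,6,7,8,8,9,10,10,10,11,15,16,16,18,20,21,23,34]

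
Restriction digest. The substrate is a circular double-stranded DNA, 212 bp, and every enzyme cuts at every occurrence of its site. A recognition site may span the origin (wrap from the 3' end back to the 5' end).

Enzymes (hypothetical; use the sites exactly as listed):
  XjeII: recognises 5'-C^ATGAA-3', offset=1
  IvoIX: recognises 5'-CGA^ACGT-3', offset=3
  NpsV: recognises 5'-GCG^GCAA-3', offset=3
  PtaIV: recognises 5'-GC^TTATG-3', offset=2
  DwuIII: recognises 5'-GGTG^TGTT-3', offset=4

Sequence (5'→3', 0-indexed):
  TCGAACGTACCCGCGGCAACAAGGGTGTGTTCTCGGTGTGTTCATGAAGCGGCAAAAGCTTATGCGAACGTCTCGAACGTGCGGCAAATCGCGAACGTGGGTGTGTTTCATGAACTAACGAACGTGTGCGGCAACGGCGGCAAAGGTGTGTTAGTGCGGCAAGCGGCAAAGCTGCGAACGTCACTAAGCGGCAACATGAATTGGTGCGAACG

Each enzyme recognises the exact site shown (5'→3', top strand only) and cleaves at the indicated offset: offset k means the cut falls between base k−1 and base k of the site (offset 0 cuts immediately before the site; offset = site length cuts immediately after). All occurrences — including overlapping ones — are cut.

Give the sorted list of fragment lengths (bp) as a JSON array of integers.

[5,5,6,7,7,7,8,8,8,9,9,9,9,9,10,11,11,11,12,12,12,13,14]

Per-enzyme occurrences:
  XjeII CATGAA/1: at [42, 108, 194] ⇒ [43, 109, 195]
  IvoIX CGAACGT/3: at [1, 64, 73, 91, 118, 174, 206] ⇒ [4, 67, 76, 94, 121, 177, 209]
  NpsV GCGGCAA/3: at [12, 48, 80, 127, 136, 155, 162, 187] ⇒ [15, 51, 83, 130, 139, 158, 165, 190]
  PtaIV GCTTATG/2: at [57] ⇒ [59]
  DwuIII GGTGTGTT/4: at [23, 34, 99, 144] ⇒ [27, 38, 103, 148]

All cut coordinates (distinct, sorted): [4, 15, 27, 38, 43, 51, 59, 67, 76, 83, 94, 103, 109, 121, 130, 139, 148, 158, 165, 177, 190, 195, 209]

Fragment lengths:
  4→15: 11 bp
  15→27: 12 bp
  27→38: 11 bp
  38→43: 5 bp
  43→51: 8 bp
  51→59: 8 bp
  59→67: 8 bp
  67→76: 9 bp
  76→83: 7 bp
  83→94: 11 bp
  94→103: 9 bp
  103→109: 6 bp
  109→121: 12 bp
  121→130: 9 bp
  130→139: 9 bp
  139→148: 9 bp
  148→158: 10 bp
  158→165: 7 bp
  165→177: 12 bp
  177→190: 13 bp
  190→195: 5 bp
  195→209: 14 bp
  209→4 (wrap): 212-209+4 = 7 bp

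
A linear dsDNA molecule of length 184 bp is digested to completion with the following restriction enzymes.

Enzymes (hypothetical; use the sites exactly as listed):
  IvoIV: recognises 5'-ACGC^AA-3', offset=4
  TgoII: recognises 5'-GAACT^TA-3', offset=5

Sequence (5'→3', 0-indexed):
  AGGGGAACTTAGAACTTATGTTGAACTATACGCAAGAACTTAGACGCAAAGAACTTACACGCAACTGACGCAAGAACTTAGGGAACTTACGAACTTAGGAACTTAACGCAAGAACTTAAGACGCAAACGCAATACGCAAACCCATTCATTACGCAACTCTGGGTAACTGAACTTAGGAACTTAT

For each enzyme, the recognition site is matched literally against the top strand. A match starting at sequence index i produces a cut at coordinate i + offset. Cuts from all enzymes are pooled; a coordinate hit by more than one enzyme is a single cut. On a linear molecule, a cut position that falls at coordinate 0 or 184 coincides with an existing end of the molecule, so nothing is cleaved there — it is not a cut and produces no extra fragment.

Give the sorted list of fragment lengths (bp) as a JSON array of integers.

Scan for sites:
  IvoIV (ACGCAA, off=4): starts [29, 43, 58, 67, 105, 120, 126, 133, 150] → cuts [33, 47, 62, 71, 109, 124, 130, 137, 154]
  TgoII (GAACTTA, off=5): starts [4, 11, 35, 50, 73, 82, 90, 98, 111, 168, 176] → cuts [9, 16, 40, 55, 78, 87, 95, 103, 116, 173, 181]

Pooled cuts: [9, 16, 33, 40, 47, 55, 62, 71, 78, 87, 95, 103, 109, 116, 124, 130, 137, 154, 173, 181]

Fragment lengths:
  [0,9): 9 bp
  [9,16): 7 bp
  [16,33): 17 bp
  [33,40): 7 bp
  [40,47): 7 bp
  [47,55): 8 bp
  [55,62): 7 bp
  [62,71): 9 bp
  [71,78): 7 bp
  [78,87): 9 bp
  [87,95): 8 bp
  [95,103): 8 bp
  [103,109): 6 bp
  [109,116): 7 bp
  [116,124): 8 bp
  [124,130): 6 bp
  [130,137): 7 bp
  [137,154): 17 bp
  [154,173): 19 bp
  [173,181): 8 bp
  [181,184): 3 bp

[3,6,6,7,7,7,7,7,7,7,8,8,8,8,8,9,9,9,17,17,19]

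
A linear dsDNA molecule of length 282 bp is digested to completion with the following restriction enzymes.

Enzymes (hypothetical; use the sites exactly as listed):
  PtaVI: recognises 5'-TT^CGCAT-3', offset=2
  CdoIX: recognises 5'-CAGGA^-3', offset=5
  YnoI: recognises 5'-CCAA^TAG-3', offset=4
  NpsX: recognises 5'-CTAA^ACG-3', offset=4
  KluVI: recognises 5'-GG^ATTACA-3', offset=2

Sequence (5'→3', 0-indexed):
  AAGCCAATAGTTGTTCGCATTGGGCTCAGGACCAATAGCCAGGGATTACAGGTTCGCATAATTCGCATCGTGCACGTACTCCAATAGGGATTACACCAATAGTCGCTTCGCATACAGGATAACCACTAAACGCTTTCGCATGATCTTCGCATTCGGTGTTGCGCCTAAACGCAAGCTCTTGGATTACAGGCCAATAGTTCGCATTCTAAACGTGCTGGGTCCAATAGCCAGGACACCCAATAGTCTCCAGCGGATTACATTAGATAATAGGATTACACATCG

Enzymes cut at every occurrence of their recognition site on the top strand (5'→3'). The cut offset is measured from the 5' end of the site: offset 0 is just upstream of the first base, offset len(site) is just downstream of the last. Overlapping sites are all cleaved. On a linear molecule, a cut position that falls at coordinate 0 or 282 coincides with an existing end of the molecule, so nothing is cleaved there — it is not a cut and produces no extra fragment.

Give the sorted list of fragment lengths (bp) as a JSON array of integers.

[4,5,5,7,7,7,8,9,9,9,9,10,10,10,10,11,11,11,12,13,14,15,16,18,21,21]

Site scan:
  PtaVI (TTCGCAT, off=2): starts [13, 52, 61, 106, 134, 145, 197] → cuts [15, 54, 63, 108, 136, 147, 199]
  CdoIX (CAGGA, off=5): starts [26, 114, 228] → cuts [31, 119, 233]
  YnoI (CCAATAG, off=4): starts [3, 31, 80, 95, 190, 220, 236] → cuts [7, 35, 84, 99, 194, 224, 240]
  NpsX (CTAAACG, off=4): starts [125, 164, 205] → cuts [129, 168, 209]
  KluVI (GGATTACA, off=2): starts [42, 87, 180, 251, 269] → cuts [44, 89, 182, 253, 271]

Pooled cuts: [7, 15, 31, 35, 44, 54, 63, 84, 89, 99, 108, 119, 129, 136, 147, 168, 182, 194, 199, 209, 224, 233, 240, 253, 271]

Fragments:
  [0,7): 7 bp
  [7,15): 8 bp
  [15,31): 16 bp
  [31,35): 4 bp
  [35,44): 9 bp
  [44,54): 10 bp
  [54,63): 9 bp
  [63,84): 21 bp
  [84,89): 5 bp
  [89,99): 10 bp
  [99,108): 9 bp
  [108,119): 11 bp
  [119,129): 10 bp
  [129,136): 7 bp
  [136,147): 11 bp
  [147,168): 21 bp
  [168,182): 14 bp
  [182,194): 12 bp
  [194,199): 5 bp
  [199,209): 10 bp
  [209,224): 15 bp
  [224,233): 9 bp
  [233,240): 7 bp
  [240,253): 13 bp
  [253,271): 18 bp
  [271,282): 11 bp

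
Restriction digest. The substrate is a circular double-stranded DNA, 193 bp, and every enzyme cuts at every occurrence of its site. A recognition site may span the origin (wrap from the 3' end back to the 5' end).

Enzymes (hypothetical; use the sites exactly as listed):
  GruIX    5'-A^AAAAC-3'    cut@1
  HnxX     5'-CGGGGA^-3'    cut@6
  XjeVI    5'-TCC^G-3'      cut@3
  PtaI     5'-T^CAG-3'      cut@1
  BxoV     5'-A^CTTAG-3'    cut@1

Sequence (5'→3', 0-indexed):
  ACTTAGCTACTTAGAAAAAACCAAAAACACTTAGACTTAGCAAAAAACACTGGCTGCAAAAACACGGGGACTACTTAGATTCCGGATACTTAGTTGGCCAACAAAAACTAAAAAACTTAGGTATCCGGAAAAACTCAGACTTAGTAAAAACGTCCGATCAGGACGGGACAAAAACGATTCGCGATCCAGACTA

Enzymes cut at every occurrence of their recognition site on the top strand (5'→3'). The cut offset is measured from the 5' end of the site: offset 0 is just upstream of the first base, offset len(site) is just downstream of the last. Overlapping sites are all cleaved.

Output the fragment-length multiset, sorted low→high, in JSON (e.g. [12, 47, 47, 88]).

Per-enzyme occurrences:
  GruIX (AAAAAC, off=1): starts [15, 22, 42, 57, 102, 110, 128, 145, 169] → cuts [16, 23, 43, 58, 103, 111, 129, 146, 170]
  HnxX (CGGGGA, off=6): starts [64] → cuts [70]
  XjeVI (TCCG, off=3): starts [80, 123, 152] → cuts [83, 126, 155]
  PtaI (TCAG, off=1): starts [134, 157] → cuts [135, 158]
  BxoV (ACTTAG, off=1): starts [0, 8, 28, 34, 72, 87, 114, 138] → cuts [1, 9, 29, 35, 73, 88, 115, 139]

Pooled cuts: [1, 9, 16, 23, 29, 35, 43, 58, 70, 73, 83, 88, 103, 111, 115, 126, 129, 135, 139, 146, 155, 158, 170]

Fragment lengths:
  1→9: 8 bp
  9→16: 7 bp
  16→23: 7 bp
  23→29: 6 bp
  29→35: 6 bp
  35→43: 8 bp
  43→58: 15 bp
  58→70: 12 bp
  70→73: 3 bp
  73→83: 10 bp
  83→88: 5 bp
  88→103: 15 bp
  103→111: 8 bp
  111→115: 4 bp
  115→126: 11 bp
  126→129: 3 bp
  129→135: 6 bp
  135→139: 4 bp
  139→146: 7 bp
  146→155: 9 bp
  155→158: 3 bp
  158→170: 12 bp
  170→1 (wrap): 193-170+1 = 24 bp

[3,3,3,4,4,5,6,6,6,7,7,7,8,8,8,9,10,11,12,12,15,15,24]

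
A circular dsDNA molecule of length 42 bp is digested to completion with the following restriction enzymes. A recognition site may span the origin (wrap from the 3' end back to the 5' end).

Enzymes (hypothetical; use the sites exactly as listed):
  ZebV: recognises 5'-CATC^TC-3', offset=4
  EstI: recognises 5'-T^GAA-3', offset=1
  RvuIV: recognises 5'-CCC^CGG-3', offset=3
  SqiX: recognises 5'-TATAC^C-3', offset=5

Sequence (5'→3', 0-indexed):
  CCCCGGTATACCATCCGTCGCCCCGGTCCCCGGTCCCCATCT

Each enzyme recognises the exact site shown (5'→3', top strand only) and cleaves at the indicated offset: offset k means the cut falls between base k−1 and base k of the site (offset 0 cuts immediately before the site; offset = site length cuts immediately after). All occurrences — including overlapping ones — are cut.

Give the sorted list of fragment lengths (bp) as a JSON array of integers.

Site scan:
  ZebV CATCTC/4: at [37] ⇒ [41]
  EstI (TGAA, off=1): no sites
  RvuIV CCCCGG/3: at [0, 20, 27] ⇒ [3, 23, 30]
  SqiX TATACC/5: at [6] ⇒ [11]

Pooled cuts: [3, 11, 23, 30, 41]

Fragments:
  3→11: 8 bp
  11→23: 12 bp
  23→30: 7 bp
  30→41: 11 bp
  41→3 (wrap): 42-41+3 = 4 bp

[4,7,8,11,12]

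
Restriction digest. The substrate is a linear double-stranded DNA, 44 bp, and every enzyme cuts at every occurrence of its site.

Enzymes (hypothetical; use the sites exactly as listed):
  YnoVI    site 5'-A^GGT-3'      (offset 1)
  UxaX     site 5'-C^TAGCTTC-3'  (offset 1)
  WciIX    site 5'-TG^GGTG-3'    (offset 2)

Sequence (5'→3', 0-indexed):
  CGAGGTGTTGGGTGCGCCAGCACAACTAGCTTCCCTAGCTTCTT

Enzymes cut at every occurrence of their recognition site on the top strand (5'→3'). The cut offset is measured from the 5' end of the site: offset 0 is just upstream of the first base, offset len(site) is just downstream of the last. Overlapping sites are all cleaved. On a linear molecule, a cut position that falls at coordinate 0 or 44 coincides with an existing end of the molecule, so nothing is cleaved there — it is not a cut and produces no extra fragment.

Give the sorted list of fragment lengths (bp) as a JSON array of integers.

Scan for sites:
  YnoVI (AGGT, off=1): starts [2] → cuts [3]
  UxaX (CTAGCTTC, off=1): starts [25, 34] → cuts [26, 35]
  WciIX (TGGGTG, off=2): starts [8] → cuts [10]

Pooled cuts: [3, 10, 26, 35]

Fragment lengths:
  [0,3): 3 bp
  [3,10): 7 bp
  [10,26): 16 bp
  [26,35): 9 bp
  [35,44): 9 bp

[3,7,9,9,16]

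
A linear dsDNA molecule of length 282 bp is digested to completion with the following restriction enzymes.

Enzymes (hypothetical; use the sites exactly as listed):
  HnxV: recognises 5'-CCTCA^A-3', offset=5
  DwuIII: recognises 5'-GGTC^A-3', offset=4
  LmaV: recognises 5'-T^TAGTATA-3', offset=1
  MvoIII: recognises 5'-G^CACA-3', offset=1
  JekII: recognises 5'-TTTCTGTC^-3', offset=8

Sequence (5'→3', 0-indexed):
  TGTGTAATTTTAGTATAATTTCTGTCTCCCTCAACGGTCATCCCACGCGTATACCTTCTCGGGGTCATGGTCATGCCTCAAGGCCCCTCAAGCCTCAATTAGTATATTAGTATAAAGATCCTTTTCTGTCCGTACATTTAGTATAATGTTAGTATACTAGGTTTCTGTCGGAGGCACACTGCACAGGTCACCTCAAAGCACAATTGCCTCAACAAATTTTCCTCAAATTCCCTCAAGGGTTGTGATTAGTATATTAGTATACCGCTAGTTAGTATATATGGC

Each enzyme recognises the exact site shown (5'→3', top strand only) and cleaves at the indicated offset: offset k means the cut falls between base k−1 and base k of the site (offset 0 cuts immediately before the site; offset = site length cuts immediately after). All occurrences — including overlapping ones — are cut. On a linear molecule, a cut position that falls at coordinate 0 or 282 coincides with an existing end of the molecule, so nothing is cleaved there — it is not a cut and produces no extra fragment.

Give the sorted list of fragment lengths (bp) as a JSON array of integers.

[2,3,5,6,6,6,7,7,7,8,8,8,8,8,10,10,10,11,11,13,13,14,15,16,20,23,27]

Scan for sites:
  HnxV CCTCAA/5: at [28, 75, 85, 92, 190, 206, 220, 230] ⇒ [33, 80, 90, 97, 195, 211, 225, 235]
  DwuIII GGTCA/4: at [35, 62, 68, 185] ⇒ [39, 66, 72, 189]
  LmaV TTAGTATA/1: at [9, 98, 106, 137, 148, 245, 253, 268] ⇒ [10, 99, 107, 138, 149, 246, 254, 269]
  MvoIII GCACA/1: at [173, 180, 197] ⇒ [174, 181, 198]
  JekII TTTCTGTC/8: at [18, 122, 161] ⇒ [26, 130, 169]

Pooled cuts: [10, 26, 33, 39, 66, 72, 80, 90, 97, 99, 107, 130, 138, 149, 169, 174, 181, 189, 195, 198, 211, 225, 235, 246, 254, 269]

Fragments:
  [0,10): 10 bp
  [10,26): 16 bp
  [26,33): 7 bp
  [33,39): 6 bp
  [39,66): 27 bp
  [66,72): 6 bp
  [72,80): 8 bp
  [80,90): 10 bp
  [90,97): 7 bp
  [97,99): 2 bp
  [99,107): 8 bp
  [107,130): 23 bp
  [130,138): 8 bp
  [138,149): 11 bp
  [149,169): 20 bp
  [169,174): 5 bp
  [174,181): 7 bp
  [181,189): 8 bp
  [189,195): 6 bp
  [195,198): 3 bp
  [198,211): 13 bp
  [211,225): 14 bp
  [225,235): 10 bp
  [235,246): 11 bp
  [246,254): 8 bp
  [254,269): 15 bp
  [269,282): 13 bp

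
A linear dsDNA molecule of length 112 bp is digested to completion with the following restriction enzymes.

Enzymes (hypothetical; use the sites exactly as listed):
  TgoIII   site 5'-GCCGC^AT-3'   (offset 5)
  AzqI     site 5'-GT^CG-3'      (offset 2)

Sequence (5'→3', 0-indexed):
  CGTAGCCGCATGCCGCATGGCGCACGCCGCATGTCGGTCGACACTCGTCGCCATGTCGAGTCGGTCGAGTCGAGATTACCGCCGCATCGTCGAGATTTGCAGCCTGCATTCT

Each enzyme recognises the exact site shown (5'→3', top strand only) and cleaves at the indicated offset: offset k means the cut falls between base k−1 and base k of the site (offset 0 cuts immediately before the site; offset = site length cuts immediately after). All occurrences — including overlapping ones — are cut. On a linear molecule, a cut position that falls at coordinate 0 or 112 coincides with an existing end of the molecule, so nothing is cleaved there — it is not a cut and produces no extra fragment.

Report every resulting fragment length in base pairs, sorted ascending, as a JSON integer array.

Per-enzyme occurrences:
  TgoIII (GCCGCAT, off=5): starts [4, 11, 25, 80] → cuts [9, 16, 30, 85]
  AzqI (GTCG, off=2): starts [32, 36, 46, 54, 59, 63, 68, 88] → cuts [34, 38, 48, 56, 61, 65, 70, 90]

All cut coordinates (distinct, sorted): [9, 16, 30, 34, 38, 48, 56, 61, 65, 70, 85, 90]

Fragment lengths:
  [0,9): 9 bp
  [9,16): 7 bp
  [16,30): 14 bp
  [30,34): 4 bp
  [34,38): 4 bp
  [38,48): 10 bp
  [48,56): 8 bp
  [56,61): 5 bp
  [61,65): 4 bp
  [65,70): 5 bp
  [70,85): 15 bp
  [85,90): 5 bp
  [90,112): 22 bp

[4,4,4,5,5,5,7,8,9,10,14,15,22]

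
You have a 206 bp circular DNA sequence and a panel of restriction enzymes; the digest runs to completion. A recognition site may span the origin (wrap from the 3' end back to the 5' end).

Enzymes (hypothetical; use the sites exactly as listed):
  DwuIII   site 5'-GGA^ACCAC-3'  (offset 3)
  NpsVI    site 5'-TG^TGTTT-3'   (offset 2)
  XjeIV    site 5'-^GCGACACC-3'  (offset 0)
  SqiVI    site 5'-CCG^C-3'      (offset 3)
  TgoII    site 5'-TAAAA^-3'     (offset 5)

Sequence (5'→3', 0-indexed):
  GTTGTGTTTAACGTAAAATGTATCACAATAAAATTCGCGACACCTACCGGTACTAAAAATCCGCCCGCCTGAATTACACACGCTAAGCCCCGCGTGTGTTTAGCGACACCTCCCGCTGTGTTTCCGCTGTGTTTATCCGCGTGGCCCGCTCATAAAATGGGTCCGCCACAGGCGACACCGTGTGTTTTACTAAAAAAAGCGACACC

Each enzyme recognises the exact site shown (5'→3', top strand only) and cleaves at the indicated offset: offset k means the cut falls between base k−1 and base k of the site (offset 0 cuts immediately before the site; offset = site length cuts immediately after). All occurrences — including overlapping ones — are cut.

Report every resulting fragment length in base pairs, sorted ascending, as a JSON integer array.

Per-enzyme occurrences:
  DwuIII (GGAACCAC, off=3): no sites
  NpsVI (TGTGTTT, off=2): starts [2, 94, 116, 127, 180] → cuts [4, 96, 118, 129, 182]
  XjeIV (GCGACACC, off=0): starts [36, 102, 171, 198] → cuts [36, 102, 171, 198]
  SqiVI (CCGC, off=3): starts [60, 64, 89, 112, 123, 136, 145, 162] → cuts [63, 67, 92, 115, 126, 139, 148, 165]
  TgoII (TAAAA, off=5): starts [13, 28, 53, 152, 190] → cuts [18, 33, 58, 157, 195]

All cut coordinates (distinct, sorted): [4, 18, 33, 36, 58, 63, 67, 92, 96, 102, 115, 118, 126, 129, 139, 148, 157, 165, 171, 182, 195, 198]

Fragments:
  4→18: 14 bp
  18→33: 15 bp
  33→36: 3 bp
  36→58: 22 bp
  58→63: 5 bp
  63→67: 4 bp
  67→92: 25 bp
  92→96: 4 bp
  96→102: 6 bp
  102→115: 13 bp
  115→118: 3 bp
  118→126: 8 bp
  126→129: 3 bp
  129→139: 10 bp
  139→148: 9 bp
  148→157: 9 bp
  157→165: 8 bp
  165→171: 6 bp
  171→182: 11 bp
  182→195: 13 bp
  195→198: 3 bp
  198→4 (wrap): 206-198+4 = 12 bp

[3,3,3,3,4,4,5,6,6,8,8,9,9,10,11,12,13,13,14,15,22,25]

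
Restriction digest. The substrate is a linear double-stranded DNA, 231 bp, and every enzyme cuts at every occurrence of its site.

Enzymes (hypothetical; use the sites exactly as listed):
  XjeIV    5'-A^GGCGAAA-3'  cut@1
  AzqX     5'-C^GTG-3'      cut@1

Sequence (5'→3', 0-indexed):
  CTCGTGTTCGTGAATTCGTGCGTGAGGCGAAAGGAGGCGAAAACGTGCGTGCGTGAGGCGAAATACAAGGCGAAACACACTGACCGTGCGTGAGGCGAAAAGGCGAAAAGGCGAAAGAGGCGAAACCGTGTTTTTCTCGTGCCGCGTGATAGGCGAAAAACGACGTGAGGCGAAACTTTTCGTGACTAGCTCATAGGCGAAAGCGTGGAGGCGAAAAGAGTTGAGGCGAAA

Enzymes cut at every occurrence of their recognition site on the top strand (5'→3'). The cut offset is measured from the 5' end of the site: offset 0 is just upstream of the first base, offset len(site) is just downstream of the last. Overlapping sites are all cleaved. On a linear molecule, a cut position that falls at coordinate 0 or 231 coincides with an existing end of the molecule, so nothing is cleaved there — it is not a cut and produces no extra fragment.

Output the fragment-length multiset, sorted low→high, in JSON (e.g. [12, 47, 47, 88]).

[3,4,4,4,4,4,4,4,4,5,6,6,7,7,8,8,8,9,9,9,9,10,11,12,13,13,14,15,17]

Site scan:
  XjeIV AGGCGAAA/1: at [24, 34, 55, 67, 92, 100, 108, 117, 150, 167, 194, 208, 223] ⇒ [25, 35, 56, 68, 93, 101, 109, 118, 151, 168, 195, 209, 224]
  AzqX CGTG/1: at [2, 8, 16, 20, 43, 47, 51, 84, 88, 126, 137, 144, 163, 180, 203] ⇒ [3, 9, 17, 21, 44, 48, 52, 85, 89, 127, 138, 145, 164, 181, 204]

All cut coordinates (distinct, sorted): [3, 9, 17, 21, 25, 35, 44, 48, 52, 56, 68, 85, 89, 93, 101, 109, 118, 127, 138, 145, 151, 164, 168, 181, 195, 204, 209, 224]

Fragments:
  [0,3): 3 bp
  [3,9): 6 bp
  [9,17): 8 bp
  [17,21): 4 bp
  [21,25): 4 bp
  [25,35): 10 bp
  [35,44): 9 bp
  [44,48): 4 bp
  [48,52): 4 bp
  [52,56): 4 bp
  [56,68): 12 bp
  [68,85): 17 bp
  [85,89): 4 bp
  [89,93): 4 bp
  [93,101): 8 bp
  [101,109): 8 bp
  [109,118): 9 bp
  [118,127): 9 bp
  [127,138): 11 bp
  [138,145): 7 bp
  [145,151): 6 bp
  [151,164): 13 bp
  [164,168): 4 bp
  [168,181): 13 bp
  [181,195): 14 bp
  [195,204): 9 bp
  [204,209): 5 bp
  [209,224): 15 bp
  [224,231): 7 bp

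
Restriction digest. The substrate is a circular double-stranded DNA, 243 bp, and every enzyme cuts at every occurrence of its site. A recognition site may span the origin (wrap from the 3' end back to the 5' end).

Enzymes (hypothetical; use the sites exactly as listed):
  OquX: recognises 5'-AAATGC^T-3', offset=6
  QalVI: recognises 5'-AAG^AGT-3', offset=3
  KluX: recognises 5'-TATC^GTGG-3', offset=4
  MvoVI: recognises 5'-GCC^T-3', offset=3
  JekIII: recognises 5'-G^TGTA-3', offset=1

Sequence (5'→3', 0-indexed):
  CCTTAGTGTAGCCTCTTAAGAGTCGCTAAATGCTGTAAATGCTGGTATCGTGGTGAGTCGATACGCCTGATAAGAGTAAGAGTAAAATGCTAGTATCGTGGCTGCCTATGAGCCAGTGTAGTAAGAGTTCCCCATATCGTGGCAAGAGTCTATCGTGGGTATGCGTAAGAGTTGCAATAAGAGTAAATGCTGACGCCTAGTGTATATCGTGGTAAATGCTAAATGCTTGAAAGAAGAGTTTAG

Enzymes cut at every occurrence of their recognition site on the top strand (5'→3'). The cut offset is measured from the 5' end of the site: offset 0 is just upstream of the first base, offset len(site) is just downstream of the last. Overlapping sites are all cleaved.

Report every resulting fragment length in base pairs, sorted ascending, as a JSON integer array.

Scan for sites:
  OquX AAATGCT/6: at [27, 36, 84, 184, 213, 220] ⇒ [33, 42, 90, 190, 219, 226]
  QalVI AAGAGT/3: at [17, 71, 77, 122, 143, 166, 178, 233] ⇒ [20, 74, 80, 125, 146, 169, 181, 236]
  KluX TATCGTGG/4: at [45, 93, 134, 150, 204] ⇒ [49, 97, 138, 154, 208]
  MvoVI GCCT/3: at [10, 64, 103, 194, 242] ⇒ [2, 13, 67, 106, 197]
  JekIII GTGTA/1: at [5, 115, 199] ⇒ [6, 116, 200]

All cut coordinates (distinct, sorted): [2, 6, 13, 20, 33, 42, 49, 67, 74, 80, 90, 97, 106, 116, 125, 138, 146, 154, 169, 181, 190, 197, 200, 208, 219, 226, 236]

Fragments:
  2→6: 4 bp
  6→13: 7 bp
  13→20: 7 bp
  20→33: 13 bp
  33→42: 9 bp
  42→49: 7 bp
  49→67: 18 bp
  67→74: 7 bp
  74→80: 6 bp
  80→90: 10 bp
  90→97: 7 bp
  97→106: 9 bp
  106→116: 10 bp
  116→125: 9 bp
  125→138: 13 bp
  138→146: 8 bp
  146→154: 8 bp
  154→169: 15 bp
  169→181: 12 bp
  181→190: 9 bp
  190→197: 7 bp
  197→200: 3 bp
  200→208: 8 bp
  208→219: 11 bp
  219→226: 7 bp
  226→236: 10 bp
  236→2 (wrap): 243-236+2 = 9 bp

[3,4,6,7,7,7,7,7,7,7,8,8,8,9,9,9,9,9,10,10,10,11,12,13,13,15,18]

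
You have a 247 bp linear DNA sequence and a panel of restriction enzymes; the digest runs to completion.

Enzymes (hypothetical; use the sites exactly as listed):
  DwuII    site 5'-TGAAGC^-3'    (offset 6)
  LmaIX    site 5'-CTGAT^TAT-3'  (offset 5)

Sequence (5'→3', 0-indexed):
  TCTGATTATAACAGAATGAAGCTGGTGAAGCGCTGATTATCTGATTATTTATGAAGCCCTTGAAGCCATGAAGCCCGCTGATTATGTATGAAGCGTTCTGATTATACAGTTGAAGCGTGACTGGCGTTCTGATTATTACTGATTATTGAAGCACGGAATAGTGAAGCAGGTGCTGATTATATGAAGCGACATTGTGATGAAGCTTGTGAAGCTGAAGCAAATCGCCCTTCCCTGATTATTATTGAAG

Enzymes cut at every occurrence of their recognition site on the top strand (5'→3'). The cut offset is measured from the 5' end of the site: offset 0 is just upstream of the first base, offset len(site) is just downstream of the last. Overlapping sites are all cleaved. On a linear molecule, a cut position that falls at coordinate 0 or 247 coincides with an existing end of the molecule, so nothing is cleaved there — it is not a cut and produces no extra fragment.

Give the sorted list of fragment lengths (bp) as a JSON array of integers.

Scan for sites:
  DwuII TGAAGC/6: at [16, 25, 51, 60, 68, 88, 110, 146, 161, 181, 197, 206, 212] ⇒ [22, 31, 57, 66, 74, 94, 116, 152, 167, 187, 203, 212, 218]
  LmaIX CTGATTAT/5: at [1, 32, 40, 77, 97, 128, 138, 172, 231] ⇒ [6, 37, 45, 82, 102, 133, 143, 177, 236]

Pooled cuts: [6, 22, 31, 37, 45, 57, 66, 74, 82, 94, 102, 116, 133, 143, 152, 167, 177, 187, 203, 212, 218, 236]

Fragments:
  [0,6): 6 bp
  [6,22): 16 bp
  [22,31): 9 bp
  [31,37): 6 bp
  [37,45): 8 bp
  [45,57): 12 bp
  [57,66): 9 bp
  [66,74): 8 bp
  [74,82): 8 bp
  [82,94): 12 bp
  [94,102): 8 bp
  [102,116): 14 bp
  [116,133): 17 bp
  [133,143): 10 bp
  [143,152): 9 bp
  [152,167): 15 bp
  [167,177): 10 bp
  [177,187): 10 bp
  [187,203): 16 bp
  [203,212): 9 bp
  [212,218): 6 bp
  [218,236): 18 bp
  [236,247): 11 bp

[6,6,6,8,8,8,8,9,9,9,9,10,10,10,11,12,12,14,15,16,16,17,18]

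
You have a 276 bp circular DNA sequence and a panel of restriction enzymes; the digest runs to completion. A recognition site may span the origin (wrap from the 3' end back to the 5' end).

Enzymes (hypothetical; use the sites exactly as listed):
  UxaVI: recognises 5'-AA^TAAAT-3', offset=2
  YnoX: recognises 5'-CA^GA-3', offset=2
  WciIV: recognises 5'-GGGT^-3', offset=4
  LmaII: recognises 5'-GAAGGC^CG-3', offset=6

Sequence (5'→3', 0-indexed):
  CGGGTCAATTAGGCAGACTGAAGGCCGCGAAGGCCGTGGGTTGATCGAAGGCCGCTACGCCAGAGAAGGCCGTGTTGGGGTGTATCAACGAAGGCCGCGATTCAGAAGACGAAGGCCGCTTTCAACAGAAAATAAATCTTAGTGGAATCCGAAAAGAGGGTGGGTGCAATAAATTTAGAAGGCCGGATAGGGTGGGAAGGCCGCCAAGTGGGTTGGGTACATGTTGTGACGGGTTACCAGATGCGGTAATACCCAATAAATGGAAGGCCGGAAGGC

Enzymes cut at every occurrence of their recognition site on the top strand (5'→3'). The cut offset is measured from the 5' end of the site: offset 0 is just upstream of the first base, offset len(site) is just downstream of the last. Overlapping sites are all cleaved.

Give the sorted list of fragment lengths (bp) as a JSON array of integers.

Scan for sites:
  UxaVI (AATAAAT, off=2): starts [130, 167, 254] → cuts [132, 169, 256]
  YnoX (CAGA, off=2): starts [13, 60, 102, 125, 237] → cuts [15, 62, 104, 127, 239]
  WciIV (GGGT, off=4): starts [1, 37, 77, 157, 161, 189, 209, 214, 230] → cuts [5, 41, 81, 161, 165, 193, 213, 218, 234]
  LmaII (GAAGGCCG, off=6): starts [19, 28, 46, 64, 89, 110, 177, 195, 262, 270] → cuts [0, 25, 34, 52, 70, 95, 116, 183, 201, 268]

All cut coordinates (distinct, sorted): [0, 5, 15, 25, 34, 41, 52, 62, 70, 81, 95, 104, 116, 127, 132, 161, 165, 169, 183, 193, 201, 213, 218, 234, 239, 256, 268]

Fragment lengths:
  0→5: 5 bp
  5→15: 10 bp
  15→25: 10 bp
  25→34: 9 bp
  34→41: 7 bp
  41→52: 11 bp
  52→62: 10 bp
  62→70: 8 bp
  70→81: 11 bp
  81→95: 14 bp
  95→104: 9 bp
  104→116: 12 bp
  116→127: 11 bp
  127→132: 5 bp
  132→161: 29 bp
  161→165: 4 bp
  165→169: 4 bp
  169→183: 14 bp
  183→193: 10 bp
  193→201: 8 bp
  201→213: 12 bp
  213→218: 5 bp
  218→234: 16 bp
  234→239: 5 bp
  239→256: 17 bp
  256→268: 12 bp
  268→0 (wrap): 276-268+0 = 8 bp

[4,4,5,5,5,5,7,8,8,8,9,9,10,10,10,10,11,11,11,12,12,12,14,14,16,17,29]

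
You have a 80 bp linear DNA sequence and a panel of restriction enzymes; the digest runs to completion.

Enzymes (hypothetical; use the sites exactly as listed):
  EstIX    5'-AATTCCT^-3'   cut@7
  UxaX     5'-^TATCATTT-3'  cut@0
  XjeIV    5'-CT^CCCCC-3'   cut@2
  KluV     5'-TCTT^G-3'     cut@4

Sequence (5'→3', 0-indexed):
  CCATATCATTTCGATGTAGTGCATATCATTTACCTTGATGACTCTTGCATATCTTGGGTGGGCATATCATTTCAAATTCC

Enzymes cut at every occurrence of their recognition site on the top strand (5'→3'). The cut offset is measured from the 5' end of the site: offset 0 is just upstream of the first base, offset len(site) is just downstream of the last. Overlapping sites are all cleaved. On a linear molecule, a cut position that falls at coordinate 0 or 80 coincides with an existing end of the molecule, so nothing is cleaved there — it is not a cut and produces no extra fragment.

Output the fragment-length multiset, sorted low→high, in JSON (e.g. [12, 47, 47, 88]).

[3,9,9,16,20,23]

Per-enzyme occurrences:
  EstIX (AATTCCT, off=7): no sites
  UxaX TATCATTT/0: at [3, 23, 64] ⇒ [3, 23, 64]
  XjeIV (CTCCCCC, off=2): no sites
  KluV TCTTG/4: at [42, 51] ⇒ [46, 55]

Pooled cuts: [3, 23, 46, 55, 64]

Fragments:
  [0,3): 3 bp
  [3,23): 20 bp
  [23,46): 23 bp
  [46,55): 9 bp
  [55,64): 9 bp
  [64,80): 16 bp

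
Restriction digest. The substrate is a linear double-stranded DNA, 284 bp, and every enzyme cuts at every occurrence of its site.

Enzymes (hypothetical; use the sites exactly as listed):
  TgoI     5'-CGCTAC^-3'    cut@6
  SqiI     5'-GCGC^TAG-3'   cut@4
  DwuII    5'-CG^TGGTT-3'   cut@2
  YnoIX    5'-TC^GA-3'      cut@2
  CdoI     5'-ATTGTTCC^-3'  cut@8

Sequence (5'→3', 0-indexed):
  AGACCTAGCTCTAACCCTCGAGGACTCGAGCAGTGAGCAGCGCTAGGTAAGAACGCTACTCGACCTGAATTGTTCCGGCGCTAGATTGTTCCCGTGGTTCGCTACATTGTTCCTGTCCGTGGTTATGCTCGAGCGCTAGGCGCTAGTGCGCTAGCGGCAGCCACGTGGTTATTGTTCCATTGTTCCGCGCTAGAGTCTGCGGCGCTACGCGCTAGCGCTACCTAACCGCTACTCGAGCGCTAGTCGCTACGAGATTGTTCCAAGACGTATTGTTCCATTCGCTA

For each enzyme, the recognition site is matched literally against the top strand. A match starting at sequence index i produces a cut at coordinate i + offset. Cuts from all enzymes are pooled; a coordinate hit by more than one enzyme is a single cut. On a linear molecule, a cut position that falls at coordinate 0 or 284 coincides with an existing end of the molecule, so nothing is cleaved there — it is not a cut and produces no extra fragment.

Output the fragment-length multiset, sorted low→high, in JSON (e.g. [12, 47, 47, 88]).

[2,2,2,4,4,5,6,6,6,7,8,8,8,8,8,9,10,11,11,11,11,11,13,14,15,15,16,16,18,19]

Scan for sites:
  TgoI CGCTAC/6: at [53, 99, 202, 215, 226, 244] ⇒ [59, 105, 208, 221, 232, 250]
  SqiI GCGCTAG/4: at [39, 77, 132, 139, 147, 186, 208, 236] ⇒ [43, 81, 136, 143, 151, 190, 212, 240]
  DwuII CGTGGTT/2: at [92, 117, 163] ⇒ [94, 119, 165]
  YnoIX TCGA/2: at [17, 25, 59, 128, 232] ⇒ [19, 27, 61, 130, 234]
  CdoI ATTGTTCC/8: at [68, 84, 105, 170, 178, 253, 268] ⇒ [76, 92, 113, 178, 186, 261, 276]

All cut coordinates (distinct, sorted): [19, 27, 43, 59, 61, 76, 81, 92, 94, 105, 113, 119, 130, 136, 143, 151, 165, 178, 186, 190, 208, 212, 221, 232, 234, 240, 250, 261, 276]

Fragments:
  [0,19): 19 bp
  [19,27): 8 bp
  [27,43): 16 bp
  [43,59): 16 bp
  [59,61): 2 bp
  [61,76): 15 bp
  [76,81): 5 bp
  [81,92): 11 bp
  [92,94): 2 bp
  [94,105): 11 bp
  [105,113): 8 bp
  [113,119): 6 bp
  [119,130): 11 bp
  [130,136): 6 bp
  [136,143): 7 bp
  [143,151): 8 bp
  [151,165): 14 bp
  [165,178): 13 bp
  [178,186): 8 bp
  [186,190): 4 bp
  [190,208): 18 bp
  [208,212): 4 bp
  [212,221): 9 bp
  [221,232): 11 bp
  [232,234): 2 bp
  [234,240): 6 bp
  [240,250): 10 bp
  [250,261): 11 bp
  [261,276): 15 bp
  [276,284): 8 bp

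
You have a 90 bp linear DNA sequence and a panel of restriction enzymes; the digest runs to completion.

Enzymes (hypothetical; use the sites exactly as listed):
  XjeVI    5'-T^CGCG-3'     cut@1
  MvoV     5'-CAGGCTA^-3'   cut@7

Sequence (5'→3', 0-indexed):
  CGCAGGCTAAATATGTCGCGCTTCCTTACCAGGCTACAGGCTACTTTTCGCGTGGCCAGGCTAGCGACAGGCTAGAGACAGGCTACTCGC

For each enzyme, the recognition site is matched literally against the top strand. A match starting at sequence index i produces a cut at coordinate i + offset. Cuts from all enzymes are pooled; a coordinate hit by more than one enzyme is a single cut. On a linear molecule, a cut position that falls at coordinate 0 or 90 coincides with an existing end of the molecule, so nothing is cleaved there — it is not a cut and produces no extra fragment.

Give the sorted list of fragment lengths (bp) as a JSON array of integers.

Scan for sites:
  XjeVI TCGCG/1: at [15, 47] ⇒ [16, 48]
  MvoV CAGGCTA/7: at [2, 29, 36, 56, 67, 78] ⇒ [9, 36, 43, 63, 74, 85]

All cut coordinates (distinct, sorted): [9, 16, 36, 43, 48, 63, 74, 85]

Fragments:
  [0,9): 9 bp
  [9,16): 7 bp
  [16,36): 20 bp
  [36,43): 7 bp
  [43,48): 5 bp
  [48,63): 15 bp
  [63,74): 11 bp
  [74,85): 11 bp
  [85,90): 5 bp

[5,5,7,7,9,11,11,15,20]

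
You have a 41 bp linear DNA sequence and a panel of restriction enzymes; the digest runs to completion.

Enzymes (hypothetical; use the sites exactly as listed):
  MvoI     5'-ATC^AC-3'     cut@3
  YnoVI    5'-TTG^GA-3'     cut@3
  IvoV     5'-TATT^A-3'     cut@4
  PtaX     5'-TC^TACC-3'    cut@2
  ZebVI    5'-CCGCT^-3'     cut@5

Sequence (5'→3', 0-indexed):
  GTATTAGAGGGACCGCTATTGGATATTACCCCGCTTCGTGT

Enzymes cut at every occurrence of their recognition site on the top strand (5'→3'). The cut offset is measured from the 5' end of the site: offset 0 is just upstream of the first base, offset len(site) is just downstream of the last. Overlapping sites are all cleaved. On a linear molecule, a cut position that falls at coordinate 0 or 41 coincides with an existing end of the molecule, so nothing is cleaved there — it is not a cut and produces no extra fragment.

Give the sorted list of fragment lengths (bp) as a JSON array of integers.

Scan for sites:
  MvoI (ATCAC, off=3): no sites
  YnoVI TTGGA/3: at [18] ⇒ [21]
  IvoV TATTA/4: at [1, 23] ⇒ [5, 27]
  PtaX (TCTACC, off=2): no sites
  ZebVI CCGCT/5: at [12, 30] ⇒ [17, 35]

Pooled cuts: [5, 17, 21, 27, 35]

Fragment lengths:
  [0,5): 5 bp
  [5,17): 12 bp
  [17,21): 4 bp
  [21,27): 6 bp
  [27,35): 8 bp
  [35,41): 6 bp

[4,5,6,6,8,12]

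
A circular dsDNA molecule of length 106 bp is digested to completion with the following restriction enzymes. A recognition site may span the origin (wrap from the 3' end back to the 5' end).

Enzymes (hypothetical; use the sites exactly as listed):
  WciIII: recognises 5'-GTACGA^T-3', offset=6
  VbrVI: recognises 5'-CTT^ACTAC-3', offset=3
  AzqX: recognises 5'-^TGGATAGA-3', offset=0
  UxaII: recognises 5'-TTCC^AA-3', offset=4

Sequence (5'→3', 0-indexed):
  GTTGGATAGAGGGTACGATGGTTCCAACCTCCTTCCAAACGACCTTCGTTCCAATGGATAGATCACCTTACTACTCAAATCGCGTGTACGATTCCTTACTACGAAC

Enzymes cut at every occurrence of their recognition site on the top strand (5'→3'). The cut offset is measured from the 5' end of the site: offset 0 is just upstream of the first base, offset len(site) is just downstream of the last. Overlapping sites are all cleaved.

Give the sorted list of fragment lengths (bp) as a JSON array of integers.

Scan for sites:
  WciIII (GTACGAT, off=6): starts [12, 85] → cuts [18, 91]
  VbrVI (CTTACTAC, off=3): starts [66, 94] → cuts [69, 97]
  AzqX (TGGATAGA, off=0): starts [2, 54] → cuts [2, 54]
  UxaII (TTCCAA, off=4): starts [21, 32, 48] → cuts [25, 36, 52]

Pooled cuts: [2, 18, 25, 36, 52, 54, 69, 91, 97]

Fragment lengths:
  2→18: 16 bp
  18→25: 7 bp
  25→36: 11 bp
  36→52: 16 bp
  52→54: 2 bp
  54→69: 15 bp
  69→91: 22 bp
  91→97: 6 bp
  97→2 (wrap): 106-97+2 = 11 bp

[2,6,7,11,11,15,16,16,22]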